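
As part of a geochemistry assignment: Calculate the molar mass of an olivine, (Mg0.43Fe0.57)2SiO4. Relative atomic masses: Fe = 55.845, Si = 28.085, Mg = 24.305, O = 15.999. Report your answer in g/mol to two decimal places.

Mg: 0.86 × 24.305 = 20.9023
Fe: 1.14 × 55.845 = 63.6633
Si: 1 × 28.085 = 28.0850
O: 4 × 15.999 = 63.9960
Summing the contributions gives the formula mass.

176.65 g/mol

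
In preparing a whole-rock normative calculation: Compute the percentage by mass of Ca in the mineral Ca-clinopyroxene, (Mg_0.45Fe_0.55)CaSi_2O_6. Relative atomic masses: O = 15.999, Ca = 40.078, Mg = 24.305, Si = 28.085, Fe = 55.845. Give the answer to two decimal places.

17.14 wt%

Molar mass of (Mg_0.45Fe_0.55)CaSi_2O_6: 0.45·24.305 + 0.55·55.845 + 1·40.078 + 2·28.085 + 6·15.999 = 233.894 g/mol.
Mass of Ca per formula unit: 1 × 40.078 = 40.078 g.
Weight fraction Ca = 40.078 / 233.894 = 0.1714.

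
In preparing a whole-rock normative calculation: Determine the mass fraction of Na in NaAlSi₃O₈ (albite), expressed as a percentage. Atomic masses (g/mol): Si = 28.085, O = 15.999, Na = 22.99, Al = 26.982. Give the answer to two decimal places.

8.77 weight percent

M(NaAlSi₃O₈) = 262.219 g/mol.
Na contributes 1 × 22.99 = 22.990 g per mole.
22.990/262.219 = 0.0877 → 8.77%.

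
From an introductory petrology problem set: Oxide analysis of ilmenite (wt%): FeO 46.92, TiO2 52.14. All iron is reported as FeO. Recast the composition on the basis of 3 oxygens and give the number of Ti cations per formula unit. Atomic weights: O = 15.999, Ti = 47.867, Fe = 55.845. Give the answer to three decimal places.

1.000 Ti apfu

FeO: 46.92/71.844 = 0.65308 mol → 0.65308 mol Fe, 0.65308 mol O.
TiO2: 52.14/79.865 = 0.65285 mol → 0.65285 mol Ti, 1.30570 mol O.
Total oxygen = 1.95878 mol. Normalization factor = 3/1.95878 = 1.53157.
Ti per 3 O = 0.65285 × 1.53157 = 1.000.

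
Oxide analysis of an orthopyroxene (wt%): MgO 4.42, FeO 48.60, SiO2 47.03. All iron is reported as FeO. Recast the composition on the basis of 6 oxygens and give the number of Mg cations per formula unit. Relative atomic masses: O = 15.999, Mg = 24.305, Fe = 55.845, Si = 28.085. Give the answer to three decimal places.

MgO (M=40.304): mol = 0.10967; Mg = 0.10967, O = 0.10967.
FeO (M=71.844): mol = 0.67647; Fe = 0.67647, O = 0.67647.
SiO2 (M=60.083): mol = 0.78275; Si = 0.78275, O = 1.56550.
ΣO = 2.35164; factor = 6/ΣO = 2.55141.
Mg apfu = 0.10967 × 2.55141 = 0.280.

0.280 Mg apfu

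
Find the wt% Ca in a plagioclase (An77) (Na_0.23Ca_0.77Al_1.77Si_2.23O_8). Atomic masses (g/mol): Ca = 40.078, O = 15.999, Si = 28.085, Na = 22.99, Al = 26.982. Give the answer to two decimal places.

11.24 wt%

M(Na_0.23Ca_0.77Al_1.77Si_2.23O_8) = 274.527 g/mol.
Ca contributes 0.77 × 40.078 = 30.860 g per mole.
30.860/274.527 = 0.1124 → 11.24%.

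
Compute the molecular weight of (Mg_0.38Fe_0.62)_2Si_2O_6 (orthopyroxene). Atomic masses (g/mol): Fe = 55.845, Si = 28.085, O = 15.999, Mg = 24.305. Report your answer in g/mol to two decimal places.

The formula mass is the sum 0.76×24.305 + 1.24×55.845 + 2×28.085 + 6×15.999.

239.88 g/mol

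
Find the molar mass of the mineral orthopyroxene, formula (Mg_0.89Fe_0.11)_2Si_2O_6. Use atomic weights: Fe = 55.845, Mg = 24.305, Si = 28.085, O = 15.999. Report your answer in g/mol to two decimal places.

207.71 g/mol

Mg: 1.78 × 24.305 = 43.2629
Fe: 0.22 × 55.845 = 12.2859
Si: 2 × 28.085 = 56.1700
O: 6 × 15.999 = 95.9940
Summing the contributions gives the formula mass.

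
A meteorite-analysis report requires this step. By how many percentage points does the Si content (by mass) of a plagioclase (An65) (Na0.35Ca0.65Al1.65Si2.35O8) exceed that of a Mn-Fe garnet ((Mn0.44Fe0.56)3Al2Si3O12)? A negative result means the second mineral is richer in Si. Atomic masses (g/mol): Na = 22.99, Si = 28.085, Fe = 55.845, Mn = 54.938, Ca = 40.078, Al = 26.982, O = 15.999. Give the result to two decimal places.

First mineral: 66.000 g Si in 272.609 g formula = 24.21 wt% Si.
Second mineral: 84.255 g Si in 496.545 g formula = 16.97 wt% Si.
24.21% − 16.97% gives a difference of 7.24 percentage points.

7.24 percentage points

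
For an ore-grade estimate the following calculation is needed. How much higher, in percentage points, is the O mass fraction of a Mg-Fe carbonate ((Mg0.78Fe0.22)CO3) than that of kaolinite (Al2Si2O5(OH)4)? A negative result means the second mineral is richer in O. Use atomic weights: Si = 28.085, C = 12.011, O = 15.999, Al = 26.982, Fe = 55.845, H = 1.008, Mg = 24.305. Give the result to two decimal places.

M((Mg0.78Fe0.22)CO3) = 91.252 g/mol, so wt% O = 47.997/91.252 × 100 = 52.60%.
M(Al2Si2O5(OH)4) = 258.157 g/mol, so wt% O = 143.991/258.157 × 100 = 55.78%.
52.60 − 55.78 = -3.18 pp.

-3.18 percentage points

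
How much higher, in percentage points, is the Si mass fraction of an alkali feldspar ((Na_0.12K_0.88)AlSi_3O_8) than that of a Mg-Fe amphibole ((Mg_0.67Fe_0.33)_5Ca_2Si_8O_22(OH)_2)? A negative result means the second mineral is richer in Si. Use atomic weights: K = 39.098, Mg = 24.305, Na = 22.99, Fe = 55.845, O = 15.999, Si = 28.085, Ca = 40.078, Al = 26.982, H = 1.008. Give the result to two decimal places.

4.49 percentage points

M((Na_0.12K_0.88)AlSi_3O_8) = 276.394 g/mol, so wt% Si = 84.255/276.394 × 100 = 30.48%.
M((Mg_0.67Fe_0.33)_5Ca_2Si_8O_22(OH)_2) = 864.394 g/mol, so wt% Si = 224.680/864.394 × 100 = 25.99%.
30.48 − 25.99 = 4.49 pp.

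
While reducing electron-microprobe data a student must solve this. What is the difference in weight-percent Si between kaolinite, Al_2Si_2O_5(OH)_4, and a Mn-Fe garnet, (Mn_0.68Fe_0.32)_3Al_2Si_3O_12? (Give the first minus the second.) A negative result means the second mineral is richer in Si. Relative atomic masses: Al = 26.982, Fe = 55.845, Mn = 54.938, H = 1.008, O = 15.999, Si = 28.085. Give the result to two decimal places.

Si in Al_2Si_2O_5(OH)_4: molar mass 258.157 g/mol; 2×28.085 = 56.170 g → 21.76 wt%.
Si in (Mn_0.68Fe_0.32)_3Al_2Si_3O_12: molar mass 495.892 g/mol; 3×28.085 = 84.255 g → 16.99 wt%.
Difference = 21.76 − 16.99 = 4.77 percentage points.

4.77 percentage points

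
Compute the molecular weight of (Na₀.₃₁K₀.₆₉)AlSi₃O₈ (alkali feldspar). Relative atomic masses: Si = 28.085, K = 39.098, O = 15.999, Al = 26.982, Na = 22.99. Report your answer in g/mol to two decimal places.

273.33 g/mol

The formula mass is the sum 0.31(22.99) + 0.69(39.098) + 1(26.982) + 3(28.085) + 8(15.999).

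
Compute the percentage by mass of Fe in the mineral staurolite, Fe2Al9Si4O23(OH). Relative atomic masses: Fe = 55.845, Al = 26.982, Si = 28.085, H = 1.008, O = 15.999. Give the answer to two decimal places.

M(Fe2Al9Si4O23(OH)) = 851.852 g/mol.
Fe contributes 2 × 55.845 = 111.690 g per mole.
111.690/851.852 = 0.1311 → 13.11%.

13.11 weight percent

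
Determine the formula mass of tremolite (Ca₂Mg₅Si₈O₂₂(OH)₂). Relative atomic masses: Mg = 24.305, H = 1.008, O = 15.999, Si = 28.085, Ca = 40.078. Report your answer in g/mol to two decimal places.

The formula mass is the sum 2*40.078 + 5*24.305 + 8*28.085 + 24*15.999 + 2*1.008.

812.35 g/mol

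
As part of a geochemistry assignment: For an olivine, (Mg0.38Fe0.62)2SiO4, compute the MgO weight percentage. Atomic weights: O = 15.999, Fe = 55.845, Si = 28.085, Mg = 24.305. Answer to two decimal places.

17.04 wt%

M((Mg0.38Fe0.62)2SiO4) = 179.801 g/mol; M(MgO) = 40.304 g/mol.
Moles MgO per formula unit = 0.76 Mg ÷ 1 = 0.7600.
MgO fraction = (0.7600 × 40.304) / 179.801 = 30.631/179.801 = 0.1704.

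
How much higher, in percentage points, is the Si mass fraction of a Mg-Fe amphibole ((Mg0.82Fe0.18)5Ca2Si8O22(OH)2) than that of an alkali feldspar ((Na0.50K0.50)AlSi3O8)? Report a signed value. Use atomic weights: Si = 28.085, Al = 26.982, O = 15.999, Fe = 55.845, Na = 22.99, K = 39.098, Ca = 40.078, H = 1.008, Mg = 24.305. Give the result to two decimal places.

First mineral: 224.680 g Si in 840.739 g formula = 26.72 wt% Si.
Second mineral: 84.255 g Si in 270.273 g formula = 31.17 wt% Si.
26.72% − 31.17% gives a difference of -4.45 percentage points.

-4.45 percentage points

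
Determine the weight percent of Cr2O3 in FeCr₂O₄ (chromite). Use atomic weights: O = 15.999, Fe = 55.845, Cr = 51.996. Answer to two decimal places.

67.90 wt%

M(FeCr₂O₄) = 223.833 g/mol; M(Cr2O3) = 151.989 g/mol.
Moles Cr2O3 per formula unit = 2 Cr ÷ 2 = 1.0000.
Cr2O3 fraction = (1.0000 × 151.989) / 223.833 = 151.989/223.833 = 0.6790.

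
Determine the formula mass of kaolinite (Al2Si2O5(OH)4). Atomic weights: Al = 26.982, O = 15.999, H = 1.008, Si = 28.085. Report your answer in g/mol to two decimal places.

258.16 g/mol

Al: 2 × 26.982 = 53.9640
Si: 2 × 28.085 = 56.1700
O: 9 × 15.999 = 143.9910
H: 4 × 1.008 = 4.0320
Summing the contributions gives the formula mass.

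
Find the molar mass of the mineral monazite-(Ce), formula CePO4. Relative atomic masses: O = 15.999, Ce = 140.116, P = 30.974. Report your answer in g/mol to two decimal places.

235.09 g/mol

M = 1·140.116 + 1·30.974 + 4·15.999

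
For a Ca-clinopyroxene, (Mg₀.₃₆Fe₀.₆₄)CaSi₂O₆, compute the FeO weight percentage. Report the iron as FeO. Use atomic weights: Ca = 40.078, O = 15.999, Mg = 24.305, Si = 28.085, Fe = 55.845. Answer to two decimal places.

19.42 wt%

Formula mass = 236.733 g/mol.
0.64 Fe → 0.6400 mol FeO per formula unit; M(FeO) = 71.844, so FeO mass = 45.980 g.
45.980/236.733 × 100 = 19.42 wt%.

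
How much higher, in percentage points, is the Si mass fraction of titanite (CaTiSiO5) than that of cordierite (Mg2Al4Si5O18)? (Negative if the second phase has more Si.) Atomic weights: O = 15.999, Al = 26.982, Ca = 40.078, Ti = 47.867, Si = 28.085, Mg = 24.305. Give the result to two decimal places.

-9.68 percentage points

Si in CaTiSiO5: molar mass 196.025 g/mol; 1×28.085 = 28.085 g → 14.33 wt%.
Si in Mg2Al4Si5O18: molar mass 584.945 g/mol; 5×28.085 = 140.425 g → 24.01 wt%.
Difference = 14.33 − 24.01 = -9.68 percentage points.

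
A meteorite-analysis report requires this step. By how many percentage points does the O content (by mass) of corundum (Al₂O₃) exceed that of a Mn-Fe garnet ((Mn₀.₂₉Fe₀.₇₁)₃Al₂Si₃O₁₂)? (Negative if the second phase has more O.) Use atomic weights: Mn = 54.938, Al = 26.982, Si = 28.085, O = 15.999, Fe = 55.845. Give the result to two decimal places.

8.44 percentage points

First mineral: 47.997 g O in 101.961 g formula = 47.07 wt% O.
Second mineral: 191.988 g O in 496.953 g formula = 38.63 wt% O.
47.07% − 38.63% gives a difference of 8.44 percentage points.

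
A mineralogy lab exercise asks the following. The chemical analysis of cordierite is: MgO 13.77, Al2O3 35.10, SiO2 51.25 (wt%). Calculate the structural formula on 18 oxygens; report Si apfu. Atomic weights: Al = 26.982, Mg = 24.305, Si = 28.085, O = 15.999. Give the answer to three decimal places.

MgO (M=40.304): mol = 0.34165; Mg = 0.34165, O = 0.34165.
Al2O3 (M=101.961): mol = 0.34425; Al = 0.68850, O = 1.03275.
SiO2 (M=60.083): mol = 0.85299; Si = 0.85299, O = 1.70598.
ΣO = 3.08038; factor = 18/ΣO = 5.84343.
Si apfu = 0.85299 × 5.84343 = 4.984.

4.984 Si apfu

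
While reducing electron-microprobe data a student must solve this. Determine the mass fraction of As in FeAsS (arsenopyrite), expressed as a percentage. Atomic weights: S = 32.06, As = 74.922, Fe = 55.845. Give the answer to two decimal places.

Molar mass of FeAsS: 1*55.845 + 1*74.922 + 1*32.06 = 162.827 g/mol.
Mass of As per formula unit: 1 × 74.922 = 74.922 g.
Weight fraction As = 74.922 / 162.827 = 0.4601.

46.01 weight percent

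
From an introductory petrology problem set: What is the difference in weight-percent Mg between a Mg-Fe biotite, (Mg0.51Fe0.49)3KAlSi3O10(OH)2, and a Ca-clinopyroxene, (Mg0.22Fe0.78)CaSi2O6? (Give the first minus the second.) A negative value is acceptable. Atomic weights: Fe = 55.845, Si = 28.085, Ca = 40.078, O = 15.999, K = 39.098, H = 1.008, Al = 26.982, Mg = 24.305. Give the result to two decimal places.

Mg in (Mg0.51Fe0.49)3KAlSi3O10(OH)2: molar mass 463.618 g/mol; 1.53×24.305 = 37.187 g → 8.02 wt%.
Mg in (Mg0.22Fe0.78)CaSi2O6: molar mass 241.148 g/mol; 0.22×24.305 = 5.347 g → 2.22 wt%.
Difference = 8.02 − 2.22 = 5.80 percentage points.

5.80 percentage points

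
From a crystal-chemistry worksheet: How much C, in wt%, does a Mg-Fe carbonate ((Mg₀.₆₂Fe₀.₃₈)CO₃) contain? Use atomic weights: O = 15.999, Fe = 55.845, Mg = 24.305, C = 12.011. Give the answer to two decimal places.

Molar mass of (Mg₀.₆₂Fe₀.₃₈)CO₃: 0.62*24.305 + 0.38*55.845 + 1*12.011 + 3*15.999 = 96.298 g/mol.
Mass of C per formula unit: 1 × 12.011 = 12.011 g.
Weight fraction C = 12.011 / 96.298 = 0.1247.

12.47 wt%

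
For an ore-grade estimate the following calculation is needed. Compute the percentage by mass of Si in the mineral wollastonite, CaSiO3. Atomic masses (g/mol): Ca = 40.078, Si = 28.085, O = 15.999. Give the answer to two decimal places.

24.18 mass %

Molar mass of CaSiO3: 1·40.078 + 1·28.085 + 3·15.999 = 116.160 g/mol.
Mass of Si per formula unit: 1 × 28.085 = 28.085 g.
Weight fraction Si = 28.085 / 116.160 = 0.2418.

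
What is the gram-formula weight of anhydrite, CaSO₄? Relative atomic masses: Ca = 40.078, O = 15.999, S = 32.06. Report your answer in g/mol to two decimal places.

136.13 g/mol

M = 1*40.078 + 1*32.06 + 4*15.999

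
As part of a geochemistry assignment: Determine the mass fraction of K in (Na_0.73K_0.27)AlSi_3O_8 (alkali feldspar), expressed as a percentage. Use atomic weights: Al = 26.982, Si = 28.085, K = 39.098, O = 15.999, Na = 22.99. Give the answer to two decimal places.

Molar mass of (Na_0.73K_0.27)AlSi_3O_8: 0.73·22.99 + 0.27·39.098 + 1·26.982 + 3·28.085 + 8·15.999 = 266.568 g/mol.
Mass of K per formula unit: 0.27 × 39.098 = 10.556 g.
Weight fraction K = 10.556 / 266.568 = 0.0396.

3.96 weight percent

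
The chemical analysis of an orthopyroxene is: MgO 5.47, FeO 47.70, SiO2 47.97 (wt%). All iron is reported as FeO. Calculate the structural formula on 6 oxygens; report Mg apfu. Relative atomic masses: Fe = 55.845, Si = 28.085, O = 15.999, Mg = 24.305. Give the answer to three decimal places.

MgO: 5.47/40.304 = 0.13572 mol → 0.13572 mol Mg, 0.13572 mol O.
FeO: 47.70/71.844 = 0.66394 mol → 0.66394 mol Fe, 0.66394 mol O.
SiO2: 47.97/60.083 = 0.79840 mol → 0.79840 mol Si, 1.59680 mol O.
Total oxygen = 2.39646 mol. Normalization factor = 6/2.39646 = 2.50369.
Mg per 6 O = 0.13572 × 2.50369 = 0.340.

0.340 Mg apfu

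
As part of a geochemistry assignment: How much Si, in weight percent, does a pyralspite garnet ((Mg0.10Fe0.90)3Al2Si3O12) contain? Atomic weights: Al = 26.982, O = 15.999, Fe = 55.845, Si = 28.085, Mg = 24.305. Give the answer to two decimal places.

17.26 weight percent

M((Mg0.10Fe0.90)3Al2Si3O12) = 488.280 g/mol.
Si contributes 3 × 28.085 = 84.255 g per mole.
84.255/488.280 = 0.1726 → 17.26%.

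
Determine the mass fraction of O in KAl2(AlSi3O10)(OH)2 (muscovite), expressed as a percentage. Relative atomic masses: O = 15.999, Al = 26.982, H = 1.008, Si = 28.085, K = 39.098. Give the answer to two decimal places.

M(KAl2(AlSi3O10)(OH)2) = 398.303 g/mol.
O contributes 12 × 15.999 = 191.988 g per mole.
191.988/398.303 = 0.4820 → 48.20%.

48.20 mass %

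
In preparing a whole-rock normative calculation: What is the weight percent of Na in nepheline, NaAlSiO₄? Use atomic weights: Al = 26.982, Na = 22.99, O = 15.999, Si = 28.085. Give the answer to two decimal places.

Formula mass = 1×22.99 + 1×26.982 + 1×28.085 + 4×15.999 = 142.053 g/mol, of which 22.990 g is Na.
So Na makes up 22.990/142.053 = 0.1618 of the mass, i.e. 16.18%.

16.18 mass %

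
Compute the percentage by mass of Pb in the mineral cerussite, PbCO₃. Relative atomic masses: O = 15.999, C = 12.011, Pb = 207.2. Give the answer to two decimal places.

77.54 weight percent

Formula mass = 1·207.2 + 1·12.011 + 3·15.999 = 267.208 g/mol, of which 207.200 g is Pb.
So Pb makes up 207.200/267.208 = 0.7754 of the mass, i.e. 77.54%.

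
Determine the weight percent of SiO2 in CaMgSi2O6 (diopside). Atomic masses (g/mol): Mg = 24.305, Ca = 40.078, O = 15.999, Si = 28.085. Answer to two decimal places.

Molar mass of CaMgSi2O6 = 1·40.078 + 1·24.305 + 2·28.085 + 6·15.999 = 216.547 g/mol.
Each formula unit contains 2 Si, equivalent to 2/1 = 2.0000 mol SiO2.
M(SiO2) = 1×28.085 + 2×15.999 = 60.083 g/mol.
Mass of SiO2 per formula unit = 2.0000 × 60.083 = 120.166 g.
SiO2 wt% = 120.166 / 216.547 × 100 = 55.49%.

55.49 wt%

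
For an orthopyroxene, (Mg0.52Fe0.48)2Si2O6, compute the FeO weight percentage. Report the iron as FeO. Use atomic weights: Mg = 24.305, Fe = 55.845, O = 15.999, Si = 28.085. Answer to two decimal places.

29.85 wt%

Formula mass = 231.052 g/mol.
0.96 Fe → 0.9600 mol FeO per formula unit; M(FeO) = 71.844, so FeO mass = 68.970 g.
68.970/231.052 × 100 = 29.85 wt%.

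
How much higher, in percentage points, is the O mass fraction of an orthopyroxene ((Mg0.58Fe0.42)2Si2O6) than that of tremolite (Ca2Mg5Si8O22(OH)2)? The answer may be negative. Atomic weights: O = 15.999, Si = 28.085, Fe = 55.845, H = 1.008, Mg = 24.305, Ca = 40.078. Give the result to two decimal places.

O in (Mg0.58Fe0.42)2Si2O6: molar mass 227.268 g/mol; 6×15.999 = 95.994 g → 42.24 wt%.
O in Ca2Mg5Si8O22(OH)2: molar mass 812.353 g/mol; 24×15.999 = 383.976 g → 47.27 wt%.
Difference = 42.24 − 47.27 = -5.03 percentage points.

-5.03 percentage points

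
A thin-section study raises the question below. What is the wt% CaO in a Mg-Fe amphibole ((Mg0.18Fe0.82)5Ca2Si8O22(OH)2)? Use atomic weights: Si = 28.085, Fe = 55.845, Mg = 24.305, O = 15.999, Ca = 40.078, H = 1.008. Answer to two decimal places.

11.91 wt%

Molar mass of (Mg0.18Fe0.82)5Ca2Si8O22(OH)2 = 0.90*24.305 + 4.10*55.845 + 2*40.078 + 8*28.085 + 24*15.999 + 2*1.008 = 941.667 g/mol.
Each formula unit contains 2 Ca, equivalent to 2/1 = 2.0000 mol CaO.
M(CaO) = 1×40.078 + 1×15.999 = 56.077 g/mol.
Mass of CaO per formula unit = 2.0000 × 56.077 = 112.154 g.
CaO wt% = 112.154 / 941.667 × 100 = 11.91%.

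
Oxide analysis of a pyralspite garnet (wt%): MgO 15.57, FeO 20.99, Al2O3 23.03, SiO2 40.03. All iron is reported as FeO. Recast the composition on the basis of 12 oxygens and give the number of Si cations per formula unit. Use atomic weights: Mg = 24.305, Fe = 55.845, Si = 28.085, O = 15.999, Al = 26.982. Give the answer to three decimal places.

2.974 Si apfu

MgO: 15.57/40.304 = 0.38631 mol → 0.38631 mol Mg, 0.38631 mol O.
FeO: 20.99/71.844 = 0.29216 mol → 0.29216 mol Fe, 0.29216 mol O.
Al2O3: 23.03/101.961 = 0.22587 mol → 0.45174 mol Al, 0.67761 mol O.
SiO2: 40.03/60.083 = 0.66625 mol → 0.66625 mol Si, 1.33250 mol O.
Total oxygen = 2.68858 mol. Normalization factor = 12/2.68858 = 4.46332.
Si per 12 O = 0.66625 × 4.46332 = 2.974.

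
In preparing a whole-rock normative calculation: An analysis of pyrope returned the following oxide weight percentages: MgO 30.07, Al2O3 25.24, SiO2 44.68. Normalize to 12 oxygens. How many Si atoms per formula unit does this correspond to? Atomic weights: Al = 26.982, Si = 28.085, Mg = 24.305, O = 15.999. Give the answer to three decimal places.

2.999 Si apfu

30.07 wt% MgO ÷ 40.304 g/mol = 0.74608 mol, giving 0.74608 Mg and 0.74608 O.
25.24 wt% Al2O3 ÷ 101.961 g/mol = 0.24755 mol, giving 0.49510 Al and 0.74265 O.
44.68 wt% SiO2 ÷ 60.083 g/mol = 0.74364 mol, giving 0.74364 Si and 1.48728 O.
Oxygen sums to 2.97601; scaling by 12/2.97601 = 4.03224 puts the formula on 12 O.
Si: 0.74364 × 4.03224 = 2.999 atoms per formula unit.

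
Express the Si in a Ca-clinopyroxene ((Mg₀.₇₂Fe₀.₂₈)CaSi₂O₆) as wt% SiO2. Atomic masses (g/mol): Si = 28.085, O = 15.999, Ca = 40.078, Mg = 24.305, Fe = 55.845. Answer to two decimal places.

Molar mass of (Mg₀.₇₂Fe₀.₂₈)CaSi₂O₆ = 0.72*24.305 + 0.28*55.845 + 1*40.078 + 2*28.085 + 6*15.999 = 225.378 g/mol.
Each formula unit contains 2 Si, equivalent to 2/1 = 2.0000 mol SiO2.
M(SiO2) = 1×28.085 + 2×15.999 = 60.083 g/mol.
Mass of SiO2 per formula unit = 2.0000 × 60.083 = 120.166 g.
SiO2 wt% = 120.166 / 225.378 × 100 = 53.32%.

53.32 wt%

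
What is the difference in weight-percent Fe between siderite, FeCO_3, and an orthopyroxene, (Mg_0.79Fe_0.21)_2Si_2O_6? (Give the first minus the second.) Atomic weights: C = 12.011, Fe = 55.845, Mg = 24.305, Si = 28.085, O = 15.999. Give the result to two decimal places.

37.24 percentage points

First mineral: 55.845 g Fe in 115.853 g formula = 48.20 wt% Fe.
Second mineral: 23.455 g Fe in 214.021 g formula = 10.96 wt% Fe.
48.20% − 10.96% gives a difference of 37.24 percentage points.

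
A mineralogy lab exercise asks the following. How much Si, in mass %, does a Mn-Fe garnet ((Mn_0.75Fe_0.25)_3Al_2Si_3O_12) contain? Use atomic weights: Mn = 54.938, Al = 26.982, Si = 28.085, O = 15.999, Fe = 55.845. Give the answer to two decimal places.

17.00 mass %

Formula mass = 2.25×54.938 + 0.75×55.845 + 2×26.982 + 3×28.085 + 12×15.999 = 495.701 g/mol, of which 84.255 g is Si.
So Si makes up 84.255/495.701 = 0.1700 of the mass, i.e. 17.00%.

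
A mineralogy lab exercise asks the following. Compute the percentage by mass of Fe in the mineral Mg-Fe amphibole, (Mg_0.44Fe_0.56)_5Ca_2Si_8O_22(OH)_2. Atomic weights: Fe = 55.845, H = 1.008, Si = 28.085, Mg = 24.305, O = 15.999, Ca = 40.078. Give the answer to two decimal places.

17.36 mass %

Molar mass of (Mg_0.44Fe_0.56)_5Ca_2Si_8O_22(OH)_2: 2.20*24.305 + 2.80*55.845 + 2*40.078 + 8*28.085 + 24*15.999 + 2*1.008 = 900.665 g/mol.
Mass of Fe per formula unit: 2.80 × 55.845 = 156.366 g.
Weight fraction Fe = 156.366 / 900.665 = 0.1736.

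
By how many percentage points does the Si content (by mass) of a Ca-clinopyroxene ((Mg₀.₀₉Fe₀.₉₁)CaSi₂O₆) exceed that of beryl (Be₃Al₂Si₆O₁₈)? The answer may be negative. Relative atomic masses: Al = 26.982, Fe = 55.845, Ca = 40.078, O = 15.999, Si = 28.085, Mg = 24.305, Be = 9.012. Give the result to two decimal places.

-8.45 percentage points

First mineral: 56.170 g Si in 245.248 g formula = 22.90 wt% Si.
Second mineral: 168.510 g Si in 537.492 g formula = 31.35 wt% Si.
22.90% − 31.35% gives a difference of -8.45 percentage points.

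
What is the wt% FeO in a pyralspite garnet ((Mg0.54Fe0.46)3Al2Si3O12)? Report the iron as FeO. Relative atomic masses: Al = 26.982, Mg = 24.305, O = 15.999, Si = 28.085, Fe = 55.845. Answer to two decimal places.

Molar mass of (Mg0.54Fe0.46)3Al2Si3O12 = 1.62·24.305 + 1.38·55.845 + 2·26.982 + 3·28.085 + 12·15.999 = 446.647 g/mol.
Each formula unit contains 1.38 Fe, equivalent to 1.38/1 = 1.3800 mol FeO.
M(FeO) = 1×55.845 + 1×15.999 = 71.844 g/mol.
Mass of FeO per formula unit = 1.3800 × 71.844 = 99.145 g.
FeO wt% = 99.145 / 446.647 × 100 = 22.20%.

22.20 wt%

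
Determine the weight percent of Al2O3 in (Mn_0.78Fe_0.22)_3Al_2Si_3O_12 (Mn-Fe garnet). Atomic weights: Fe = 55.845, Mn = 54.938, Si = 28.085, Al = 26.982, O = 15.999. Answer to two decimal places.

20.57 wt%

Formula mass = 495.620 g/mol.
2 Al → 1.0000 mol Al2O3 per formula unit; M(Al2O3) = 101.961, so Al2O3 mass = 101.961 g.
101.961/495.620 × 100 = 20.57 wt%.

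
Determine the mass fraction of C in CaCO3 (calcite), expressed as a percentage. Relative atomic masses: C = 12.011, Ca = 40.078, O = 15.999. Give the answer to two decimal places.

12.00 mass %

M(CaCO3) = 100.086 g/mol.
C contributes 1 × 12.011 = 12.011 g per mole.
12.011/100.086 = 0.1200 → 12.00%.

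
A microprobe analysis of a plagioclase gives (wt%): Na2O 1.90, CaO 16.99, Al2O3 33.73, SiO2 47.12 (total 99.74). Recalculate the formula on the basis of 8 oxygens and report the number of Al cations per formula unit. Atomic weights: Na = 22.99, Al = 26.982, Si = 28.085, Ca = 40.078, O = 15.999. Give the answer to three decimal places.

1.829 Al apfu

Na2O: 1.90/61.979 = 0.03066 mol → 0.06132 mol Na, 0.03066 mol O.
CaO: 16.99/56.077 = 0.30298 mol → 0.30298 mol Ca, 0.30298 mol O.
Al2O3: 33.73/101.961 = 0.33081 mol → 0.66162 mol Al, 0.99243 mol O.
SiO2: 47.12/60.083 = 0.78425 mol → 0.78425 mol Si, 1.56850 mol O.
Total oxygen = 2.89457 mol. Normalization factor = 8/2.89457 = 2.76380.
Al per 8 O = 0.66162 × 2.76380 = 1.829.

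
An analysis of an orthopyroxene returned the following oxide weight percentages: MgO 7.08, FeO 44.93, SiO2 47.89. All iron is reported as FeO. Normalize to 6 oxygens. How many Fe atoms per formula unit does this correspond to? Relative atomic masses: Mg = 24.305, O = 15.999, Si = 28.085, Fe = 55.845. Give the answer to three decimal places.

7.08 wt% MgO ÷ 40.304 g/mol = 0.17566 mol, giving 0.17566 Mg and 0.17566 O.
44.93 wt% FeO ÷ 71.844 g/mol = 0.62538 mol, giving 0.62538 Fe and 0.62538 O.
47.89 wt% SiO2 ÷ 60.083 g/mol = 0.79706 mol, giving 0.79706 Si and 1.59412 O.
Oxygen sums to 2.39516; scaling by 6/2.39516 = 2.50505 puts the formula on 6 O.
Fe: 0.62538 × 2.50505 = 1.567 atoms per formula unit.

1.567 Fe apfu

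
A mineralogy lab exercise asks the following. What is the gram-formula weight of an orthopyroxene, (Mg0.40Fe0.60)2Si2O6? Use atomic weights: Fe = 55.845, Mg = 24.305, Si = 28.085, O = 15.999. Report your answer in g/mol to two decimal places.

238.62 g/mol

Mg: 0.80 × 24.305 = 19.4440
Fe: 1.20 × 55.845 = 67.0140
Si: 2 × 28.085 = 56.1700
O: 6 × 15.999 = 95.9940
Summing the contributions gives the formula mass.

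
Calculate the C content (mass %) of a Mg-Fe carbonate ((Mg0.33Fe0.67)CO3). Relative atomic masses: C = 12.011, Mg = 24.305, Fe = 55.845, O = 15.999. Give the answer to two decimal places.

11.39 mass %

Molar mass of (Mg0.33Fe0.67)CO3: 0.33*24.305 + 0.67*55.845 + 1*12.011 + 3*15.999 = 105.445 g/mol.
Mass of C per formula unit: 1 × 12.011 = 12.011 g.
Weight fraction C = 12.011 / 105.445 = 0.1139.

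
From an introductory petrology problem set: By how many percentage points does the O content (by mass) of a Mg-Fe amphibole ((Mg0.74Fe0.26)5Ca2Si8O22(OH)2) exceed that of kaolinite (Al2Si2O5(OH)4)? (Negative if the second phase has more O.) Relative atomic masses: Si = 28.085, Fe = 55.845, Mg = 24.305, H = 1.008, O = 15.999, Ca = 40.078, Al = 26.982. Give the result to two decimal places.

O in (Mg0.74Fe0.26)5Ca2Si8O22(OH)2: molar mass 853.355 g/mol; 24×15.999 = 383.976 g → 45.00 wt%.
O in Al2Si2O5(OH)4: molar mass 258.157 g/mol; 9×15.999 = 143.991 g → 55.78 wt%.
Difference = 45.00 − 55.78 = -10.78 percentage points.

-10.78 percentage points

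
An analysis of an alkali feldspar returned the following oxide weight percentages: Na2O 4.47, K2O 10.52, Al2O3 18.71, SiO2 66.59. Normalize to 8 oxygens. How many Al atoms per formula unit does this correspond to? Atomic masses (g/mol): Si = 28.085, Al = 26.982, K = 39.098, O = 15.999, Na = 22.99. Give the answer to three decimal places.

0.995 Al apfu

Na2O: 4.47/61.979 = 0.07212 mol → 0.14424 mol Na, 0.07212 mol O.
K2O: 10.52/94.195 = 0.11168 mol → 0.22336 mol K, 0.11168 mol O.
Al2O3: 18.71/101.961 = 0.18350 mol → 0.36700 mol Al, 0.55050 mol O.
SiO2: 66.59/60.083 = 1.10830 mol → 1.10830 mol Si, 2.21660 mol O.
Total oxygen = 2.95090 mol. Normalization factor = 8/2.95090 = 2.71104.
Al per 8 O = 0.36700 × 2.71104 = 0.995.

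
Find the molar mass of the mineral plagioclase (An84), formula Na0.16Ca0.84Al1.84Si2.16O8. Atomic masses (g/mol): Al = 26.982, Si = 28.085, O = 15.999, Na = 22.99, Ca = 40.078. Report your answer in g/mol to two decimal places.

M = 0.16*22.99 + 0.84*40.078 + 1.84*26.982 + 2.16*28.085 + 8*15.999

275.65 g/mol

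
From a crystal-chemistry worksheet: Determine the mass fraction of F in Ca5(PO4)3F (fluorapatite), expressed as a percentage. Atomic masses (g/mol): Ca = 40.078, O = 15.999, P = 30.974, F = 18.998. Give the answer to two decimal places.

Formula mass = 5*40.078 + 3*30.974 + 12*15.999 + 1*18.998 = 504.298 g/mol, of which 18.998 g is F.
So F makes up 18.998/504.298 = 0.0377 of the mass, i.e. 3.77%.

3.77 mass %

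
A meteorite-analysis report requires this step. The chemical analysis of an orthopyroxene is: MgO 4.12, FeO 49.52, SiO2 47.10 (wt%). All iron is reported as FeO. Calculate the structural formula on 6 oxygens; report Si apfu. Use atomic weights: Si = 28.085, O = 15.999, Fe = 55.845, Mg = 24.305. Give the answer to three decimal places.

1.994 Si apfu

MgO: 4.12/40.304 = 0.10222 mol → 0.10222 mol Mg, 0.10222 mol O.
FeO: 49.52/71.844 = 0.68927 mol → 0.68927 mol Fe, 0.68927 mol O.
SiO2: 47.10/60.083 = 0.78392 mol → 0.78392 mol Si, 1.56784 mol O.
Total oxygen = 2.35933 mol. Normalization factor = 6/2.35933 = 2.54309.
Si per 6 O = 0.78392 × 2.54309 = 1.994.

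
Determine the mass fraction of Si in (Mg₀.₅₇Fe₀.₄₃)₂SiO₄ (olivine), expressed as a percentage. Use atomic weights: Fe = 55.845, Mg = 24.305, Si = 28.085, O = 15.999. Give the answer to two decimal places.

16.74 mass %

M((Mg₀.₅₇Fe₀.₄₃)₂SiO₄) = 167.815 g/mol.
Si contributes 1 × 28.085 = 28.085 g per mole.
28.085/167.815 = 0.1674 → 16.74%.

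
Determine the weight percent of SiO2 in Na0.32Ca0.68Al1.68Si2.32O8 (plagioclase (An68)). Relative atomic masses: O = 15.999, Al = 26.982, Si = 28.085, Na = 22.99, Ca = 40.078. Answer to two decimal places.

Formula mass = 273.089 g/mol.
2.32 Si → 2.3200 mol SiO2 per formula unit; M(SiO2) = 60.083, so SiO2 mass = 139.393 g.
139.393/273.089 × 100 = 51.04 wt%.

51.04 wt%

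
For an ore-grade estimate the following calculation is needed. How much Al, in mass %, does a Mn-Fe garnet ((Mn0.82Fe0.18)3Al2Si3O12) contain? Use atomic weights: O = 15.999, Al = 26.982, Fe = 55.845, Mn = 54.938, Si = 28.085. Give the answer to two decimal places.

M((Mn0.82Fe0.18)3Al2Si3O12) = 495.511 g/mol.
Al contributes 2 × 26.982 = 53.964 g per mole.
53.964/495.511 = 0.1089 → 10.89%.

10.89 mass %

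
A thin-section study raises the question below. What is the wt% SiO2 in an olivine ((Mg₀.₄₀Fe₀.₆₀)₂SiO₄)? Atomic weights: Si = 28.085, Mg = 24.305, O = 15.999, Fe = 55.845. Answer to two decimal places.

33.65 wt%

Formula mass = 178.539 g/mol.
1 Si → 1.0000 mol SiO2 per formula unit; M(SiO2) = 60.083, so SiO2 mass = 60.083 g.
60.083/178.539 × 100 = 33.65 wt%.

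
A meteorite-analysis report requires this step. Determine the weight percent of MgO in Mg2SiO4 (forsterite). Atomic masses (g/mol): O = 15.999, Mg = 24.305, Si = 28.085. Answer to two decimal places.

M(Mg2SiO4) = 140.691 g/mol; M(MgO) = 40.304 g/mol.
Moles MgO per formula unit = 2 Mg ÷ 1 = 2.0000.
MgO fraction = (2.0000 × 40.304) / 140.691 = 80.608/140.691 = 0.5729.

57.29 wt%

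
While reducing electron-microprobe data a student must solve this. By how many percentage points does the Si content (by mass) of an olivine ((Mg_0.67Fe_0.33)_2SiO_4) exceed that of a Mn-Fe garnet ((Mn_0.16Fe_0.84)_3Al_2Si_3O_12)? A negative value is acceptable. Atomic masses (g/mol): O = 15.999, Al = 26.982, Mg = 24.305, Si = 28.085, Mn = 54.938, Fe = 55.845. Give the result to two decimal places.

0.45 percentage points

Si in (Mg_0.67Fe_0.33)_2SiO_4: molar mass 161.507 g/mol; 1×28.085 = 28.085 g → 17.39 wt%.
Si in (Mn_0.16Fe_0.84)_3Al_2Si_3O_12: molar mass 497.307 g/mol; 3×28.085 = 84.255 g → 16.94 wt%.
Difference = 17.39 − 16.94 = 0.45 percentage points.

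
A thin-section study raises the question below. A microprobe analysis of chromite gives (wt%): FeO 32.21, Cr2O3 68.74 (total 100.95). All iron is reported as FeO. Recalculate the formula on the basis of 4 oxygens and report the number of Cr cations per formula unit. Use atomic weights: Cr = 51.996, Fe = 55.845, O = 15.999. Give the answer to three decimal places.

32.21 wt% FeO ÷ 71.844 g/mol = 0.44833 mol, giving 0.44833 Fe and 0.44833 O.
68.74 wt% Cr2O3 ÷ 151.989 g/mol = 0.45227 mol, giving 0.90454 Cr and 1.35681 O.
Oxygen sums to 1.80514; scaling by 4/1.80514 = 2.21589 puts the formula on 4 O.
Cr: 0.90454 × 2.21589 = 2.004 atoms per formula unit.

2.004 Cr apfu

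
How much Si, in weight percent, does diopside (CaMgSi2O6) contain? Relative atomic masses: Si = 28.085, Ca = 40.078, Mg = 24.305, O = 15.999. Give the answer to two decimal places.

Formula mass = 1*40.078 + 1*24.305 + 2*28.085 + 6*15.999 = 216.547 g/mol, of which 56.170 g is Si.
So Si makes up 56.170/216.547 = 0.2594 of the mass, i.e. 25.94%.

25.94 weight percent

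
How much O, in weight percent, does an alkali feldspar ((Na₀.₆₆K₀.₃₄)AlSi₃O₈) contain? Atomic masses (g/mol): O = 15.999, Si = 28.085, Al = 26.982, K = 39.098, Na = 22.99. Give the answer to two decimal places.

Formula mass = 0.66×22.99 + 0.34×39.098 + 1×26.982 + 3×28.085 + 8×15.999 = 267.696 g/mol, of which 127.992 g is O.
So O makes up 127.992/267.696 = 0.4781 of the mass, i.e. 47.81%.

47.81 weight percent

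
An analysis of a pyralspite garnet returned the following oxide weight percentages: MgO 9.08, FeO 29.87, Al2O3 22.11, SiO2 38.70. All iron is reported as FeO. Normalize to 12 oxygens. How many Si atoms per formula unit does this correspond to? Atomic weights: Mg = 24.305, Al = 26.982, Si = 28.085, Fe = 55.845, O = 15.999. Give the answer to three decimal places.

9.08 wt% MgO ÷ 40.304 g/mol = 0.22529 mol, giving 0.22529 Mg and 0.22529 O.
29.87 wt% FeO ÷ 71.844 g/mol = 0.41576 mol, giving 0.41576 Fe and 0.41576 O.
22.11 wt% Al2O3 ÷ 101.961 g/mol = 0.21685 mol, giving 0.43370 Al and 0.65055 O.
38.70 wt% SiO2 ÷ 60.083 g/mol = 0.64411 mol, giving 0.64411 Si and 1.28822 O.
Oxygen sums to 2.57982; scaling by 12/2.57982 = 4.65149 puts the formula on 12 O.
Si: 0.64411 × 4.65149 = 2.996 atoms per formula unit.

2.996 Si apfu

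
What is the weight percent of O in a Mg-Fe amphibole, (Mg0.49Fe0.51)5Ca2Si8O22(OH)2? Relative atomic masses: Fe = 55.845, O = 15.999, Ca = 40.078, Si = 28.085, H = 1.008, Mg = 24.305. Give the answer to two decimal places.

M((Mg0.49Fe0.51)5Ca2Si8O22(OH)2) = 892.780 g/mol.
O contributes 24 × 15.999 = 383.976 g per mole.
383.976/892.780 = 0.4301 → 43.01%.

43.01 weight percent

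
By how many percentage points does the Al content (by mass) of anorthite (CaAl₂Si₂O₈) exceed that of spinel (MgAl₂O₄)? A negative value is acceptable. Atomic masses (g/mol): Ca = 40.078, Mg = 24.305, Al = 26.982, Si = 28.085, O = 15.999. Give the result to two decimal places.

-18.53 percentage points

M(CaAl₂Si₂O₈) = 278.204 g/mol, so wt% Al = 53.964/278.204 × 100 = 19.40%.
M(MgAl₂O₄) = 142.265 g/mol, so wt% Al = 53.964/142.265 × 100 = 37.93%.
19.40 − 37.93 = -18.53 pp.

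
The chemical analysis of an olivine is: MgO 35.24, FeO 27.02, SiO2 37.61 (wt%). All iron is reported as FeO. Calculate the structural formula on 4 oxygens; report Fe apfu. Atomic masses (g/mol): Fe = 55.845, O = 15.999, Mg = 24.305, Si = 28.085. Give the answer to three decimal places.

MgO (M=40.304): mol = 0.87435; Mg = 0.87435, O = 0.87435.
FeO (M=71.844): mol = 0.37609; Fe = 0.37609, O = 0.37609.
SiO2 (M=60.083): mol = 0.62597; Si = 0.62597, O = 1.25194.
ΣO = 2.50238; factor = 4/ΣO = 1.59848.
Fe apfu = 0.37609 × 1.59848 = 0.601.

0.601 Fe apfu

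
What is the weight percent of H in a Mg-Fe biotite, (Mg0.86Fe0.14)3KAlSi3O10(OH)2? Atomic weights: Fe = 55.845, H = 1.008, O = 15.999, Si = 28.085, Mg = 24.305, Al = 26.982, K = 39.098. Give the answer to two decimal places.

M((Mg0.86Fe0.14)3KAlSi3O10(OH)2) = 430.501 g/mol.
H contributes 2 × 1.008 = 2.016 g per mole.
2.016/430.501 = 0.0047 → 0.47%.

0.47 mass %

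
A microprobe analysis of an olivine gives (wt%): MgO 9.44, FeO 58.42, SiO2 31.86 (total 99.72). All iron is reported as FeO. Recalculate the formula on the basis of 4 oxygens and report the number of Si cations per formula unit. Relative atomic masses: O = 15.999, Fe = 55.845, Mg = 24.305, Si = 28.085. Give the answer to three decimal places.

MgO: 9.44/40.304 = 0.23422 mol → 0.23422 mol Mg, 0.23422 mol O.
FeO: 58.42/71.844 = 0.81315 mol → 0.81315 mol Fe, 0.81315 mol O.
SiO2: 31.86/60.083 = 0.53027 mol → 0.53027 mol Si, 1.06054 mol O.
Total oxygen = 2.10791 mol. Normalization factor = 4/2.10791 = 1.89761.
Si per 4 O = 0.53027 × 1.89761 = 1.006.

1.006 Si apfu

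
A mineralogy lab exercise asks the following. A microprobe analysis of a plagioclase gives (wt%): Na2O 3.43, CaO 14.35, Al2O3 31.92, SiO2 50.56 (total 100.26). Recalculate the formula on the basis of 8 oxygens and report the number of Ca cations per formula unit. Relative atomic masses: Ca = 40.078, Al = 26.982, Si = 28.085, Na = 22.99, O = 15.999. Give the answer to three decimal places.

0.698 Ca apfu

Na2O: 3.43/61.979 = 0.05534 mol → 0.11068 mol Na, 0.05534 mol O.
CaO: 14.35/56.077 = 0.25590 mol → 0.25590 mol Ca, 0.25590 mol O.
Al2O3: 31.92/101.961 = 0.31306 mol → 0.62612 mol Al, 0.93918 mol O.
SiO2: 50.56/60.083 = 0.84150 mol → 0.84150 mol Si, 1.68300 mol O.
Total oxygen = 2.93342 mol. Normalization factor = 8/2.93342 = 2.72719.
Ca per 8 O = 0.25590 × 2.72719 = 0.698.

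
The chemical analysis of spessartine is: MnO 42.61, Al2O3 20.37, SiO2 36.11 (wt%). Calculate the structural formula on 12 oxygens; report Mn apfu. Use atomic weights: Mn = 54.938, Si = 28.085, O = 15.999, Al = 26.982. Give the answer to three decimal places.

MnO (M=70.937): mol = 0.60067; Mn = 0.60067, O = 0.60067.
Al2O3 (M=101.961): mol = 0.19978; Al = 0.39956, O = 0.59934.
SiO2 (M=60.083): mol = 0.60100; Si = 0.60100, O = 1.20200.
ΣO = 2.40201; factor = 12/ΣO = 4.99582.
Mn apfu = 0.60067 × 4.99582 = 3.001.

3.001 Mn apfu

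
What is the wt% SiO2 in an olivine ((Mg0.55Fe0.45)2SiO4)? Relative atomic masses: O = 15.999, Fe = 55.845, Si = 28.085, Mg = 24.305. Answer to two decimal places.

35.54 wt%

Formula mass = 169.077 g/mol.
1 Si → 1.0000 mol SiO2 per formula unit; M(SiO2) = 60.083, so SiO2 mass = 60.083 g.
60.083/169.077 × 100 = 35.54 wt%.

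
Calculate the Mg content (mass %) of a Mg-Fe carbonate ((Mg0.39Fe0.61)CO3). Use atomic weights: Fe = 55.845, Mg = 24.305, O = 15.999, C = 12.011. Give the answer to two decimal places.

M((Mg0.39Fe0.61)CO3) = 103.552 g/mol.
Mg contributes 0.39 × 24.305 = 9.479 g per mole.
9.479/103.552 = 0.0915 → 9.15%.

9.15 mass %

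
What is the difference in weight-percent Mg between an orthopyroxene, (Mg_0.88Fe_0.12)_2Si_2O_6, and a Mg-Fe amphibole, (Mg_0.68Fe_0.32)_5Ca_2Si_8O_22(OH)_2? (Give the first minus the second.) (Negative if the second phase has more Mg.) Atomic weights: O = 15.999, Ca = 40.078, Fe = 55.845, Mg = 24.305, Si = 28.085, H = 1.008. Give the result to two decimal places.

Mg in (Mg_0.88Fe_0.12)_2Si_2O_6: molar mass 208.344 g/mol; 1.76×24.305 = 42.777 g → 20.53 wt%.
Mg in (Mg_0.68Fe_0.32)_5Ca_2Si_8O_22(OH)_2: molar mass 862.817 g/mol; 3.40×24.305 = 82.637 g → 9.58 wt%.
Difference = 20.53 − 9.58 = 10.95 percentage points.

10.95 percentage points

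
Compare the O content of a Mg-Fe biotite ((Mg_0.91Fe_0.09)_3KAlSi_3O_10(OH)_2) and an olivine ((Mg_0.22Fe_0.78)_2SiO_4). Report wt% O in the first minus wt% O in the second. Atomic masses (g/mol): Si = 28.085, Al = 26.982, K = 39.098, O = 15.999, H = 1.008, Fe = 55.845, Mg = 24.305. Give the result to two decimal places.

11.39 percentage points

First mineral: 191.988 g O in 425.770 g formula = 45.09 wt% O.
Second mineral: 63.996 g O in 189.893 g formula = 33.70 wt% O.
45.09% − 33.70% gives a difference of 11.39 percentage points.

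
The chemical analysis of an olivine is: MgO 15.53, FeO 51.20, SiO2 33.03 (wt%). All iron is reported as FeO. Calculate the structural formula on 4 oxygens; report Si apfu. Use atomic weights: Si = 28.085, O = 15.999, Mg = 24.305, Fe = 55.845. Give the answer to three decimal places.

15.53 wt% MgO ÷ 40.304 g/mol = 0.38532 mol, giving 0.38532 Mg and 0.38532 O.
51.20 wt% FeO ÷ 71.844 g/mol = 0.71266 mol, giving 0.71266 Fe and 0.71266 O.
33.03 wt% SiO2 ÷ 60.083 g/mol = 0.54974 mol, giving 0.54974 Si and 1.09948 O.
Oxygen sums to 2.19746; scaling by 4/2.19746 = 1.82028 puts the formula on 4 O.
Si: 0.54974 × 1.82028 = 1.001 atoms per formula unit.

1.001 Si apfu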